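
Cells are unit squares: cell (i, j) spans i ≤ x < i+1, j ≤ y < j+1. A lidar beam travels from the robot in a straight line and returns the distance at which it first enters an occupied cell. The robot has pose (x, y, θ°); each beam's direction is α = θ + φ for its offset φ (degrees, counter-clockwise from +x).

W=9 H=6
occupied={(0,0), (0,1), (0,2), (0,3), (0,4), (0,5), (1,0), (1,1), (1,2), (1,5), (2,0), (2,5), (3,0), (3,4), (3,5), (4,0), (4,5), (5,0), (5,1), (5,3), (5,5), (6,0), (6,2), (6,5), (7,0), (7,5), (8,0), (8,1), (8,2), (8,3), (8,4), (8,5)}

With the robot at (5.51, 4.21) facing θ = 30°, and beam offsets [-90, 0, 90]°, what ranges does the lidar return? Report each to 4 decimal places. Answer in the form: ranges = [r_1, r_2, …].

ranges = [0.2425, 1.5800, 0.9122]

beam 1: φ=-90°, α=300°
  direction (0.5000, -0.8660); cell (5,4); t to first gridline: x 0.9800, y 0.2425 (then +2.0000 / +1.1547)
    (5,3) via y @ 0.2425  # hit
  → r_1 = 0.2425
beam 2: φ=0°, α=30°
  direction (0.8660, 0.5000); cell (5,4); t to first gridline: x 0.5658, y 1.5800 (then +1.1547 / +2.0000)
    (6,4) via x @ 0.5658
    (6,5) via y @ 1.5800  # hit
  → r_2 = 1.5800
beam 3: φ=90°, α=120°
  direction (-0.5000, 0.8660); cell (5,4); t to first gridline: x 1.0200, y 0.9122 (then +2.0000 / +1.1547)
    (5,5) via y @ 0.9122  # hit
  → r_3 = 0.9122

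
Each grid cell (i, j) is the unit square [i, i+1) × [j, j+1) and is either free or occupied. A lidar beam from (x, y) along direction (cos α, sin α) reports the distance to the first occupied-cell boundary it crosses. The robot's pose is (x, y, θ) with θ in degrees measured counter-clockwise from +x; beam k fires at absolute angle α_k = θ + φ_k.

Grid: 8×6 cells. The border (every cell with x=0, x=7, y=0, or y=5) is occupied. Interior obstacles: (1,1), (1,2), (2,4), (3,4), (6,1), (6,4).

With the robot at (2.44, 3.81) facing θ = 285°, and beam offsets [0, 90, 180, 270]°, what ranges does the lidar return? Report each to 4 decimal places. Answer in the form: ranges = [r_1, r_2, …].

ranges = [2.9091, 0.7341, 0.1967, 1.4908]

beam 1: φ=0°, α=285°
  cosα=0.2588 sinα=-0.9659 | (2,3) | tMaxX 2.1637 tMaxY 0.8386 | tΔX 3.8637 tΔY 1.0353
    t=0.8386 [y] (2,2)
    t=1.8738 [y] (2,1)
    t=2.1637 [x] (3,1)
    t=2.9091 [y] (3,0) — stop
  → r_1 = 2.9091
beam 2: φ=90°, α=15°
  cosα=0.9659 sinα=0.2588 | (2,3) | tMaxX 0.5798 tMaxY 0.7341 | tΔX 1.0353 tΔY 3.8637
    t=0.5798 [x] (3,3)
    t=0.7341 [y] (3,4) — stop
  → r_2 = 0.7341
beam 3: φ=180°, α=105°
  cosα=-0.2588 sinα=0.9659 | (2,3) | tMaxX 1.7000 tMaxY 0.1967 | tΔX 3.8637 tΔY 1.0353
    t=0.1967 [y] (2,4) — stop
  → r_3 = 0.1967
beam 4: φ=270°, α=195°
  cosα=-0.9659 sinα=-0.2588 | (2,3) | tMaxX 0.4555 tMaxY 3.1296 | tΔX 1.0353 tΔY 3.8637
    t=0.4555 [x] (1,3)
    t=1.4908 [x] (0,3) — stop
  → r_4 = 1.4908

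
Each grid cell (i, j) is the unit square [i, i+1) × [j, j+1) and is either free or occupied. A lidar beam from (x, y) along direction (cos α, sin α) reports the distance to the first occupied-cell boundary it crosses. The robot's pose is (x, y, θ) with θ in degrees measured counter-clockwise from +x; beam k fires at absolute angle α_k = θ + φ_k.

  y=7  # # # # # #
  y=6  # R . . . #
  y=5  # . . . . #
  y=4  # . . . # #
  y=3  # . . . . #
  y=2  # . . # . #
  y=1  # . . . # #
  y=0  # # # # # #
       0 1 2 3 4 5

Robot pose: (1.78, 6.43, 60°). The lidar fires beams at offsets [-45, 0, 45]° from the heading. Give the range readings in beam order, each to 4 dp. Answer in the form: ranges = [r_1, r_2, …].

ranges = [2.2023, 0.6582, 0.5901]

beam 1: φ=-45°, α=15°
  direction (0.9659, 0.2588); cell (1,6); t to first gridline: x 0.2278, y 2.2023 (then +1.0353 / +3.8637)
    (2,6) via x @ 0.2278
    (3,6) via x @ 1.2630
    (3,7) via y @ 2.2023  # hit
  → r_1 = 2.2023
beam 2: φ=0°, α=60°
  direction (0.5000, 0.8660); cell (1,6); t to first gridline: x 0.4400, y 0.6582 (then +2.0000 / +1.1547)
    (2,6) via x @ 0.4400
    (2,7) via y @ 0.6582  # hit
  → r_2 = 0.6582
beam 3: φ=45°, α=105°
  direction (-0.2588, 0.9659); cell (1,6); t to first gridline: x 3.0137, y 0.5901 (then +3.8637 / +1.0353)
    (1,7) via y @ 0.5901  # hit
  → r_3 = 0.5901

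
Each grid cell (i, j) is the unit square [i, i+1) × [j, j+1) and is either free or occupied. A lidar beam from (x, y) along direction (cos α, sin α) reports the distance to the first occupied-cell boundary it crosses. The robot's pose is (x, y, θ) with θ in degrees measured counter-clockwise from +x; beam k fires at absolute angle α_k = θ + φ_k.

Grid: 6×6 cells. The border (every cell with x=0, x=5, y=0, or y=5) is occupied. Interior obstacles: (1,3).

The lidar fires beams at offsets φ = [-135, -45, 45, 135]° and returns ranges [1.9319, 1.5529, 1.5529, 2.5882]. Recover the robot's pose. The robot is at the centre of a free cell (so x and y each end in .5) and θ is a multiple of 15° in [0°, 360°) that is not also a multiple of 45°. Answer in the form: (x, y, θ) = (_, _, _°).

(x, y, θ) = (3.5, 2.5, 300°)

The pose lattice has 15·16 = 240 candidates. Test each by forward raycasting.
  (2.5, 4.5, 345°): beam 1 = 1.0000 ≠ 1.9319 ✗
  (3.5, 4.5, 210°): beam 1 = 0.5176 ≠ 1.9319 ✗
  (4.5, 4.5, 105°): beam 1 = 0.5774 ≠ 1.9319 ✗
  …
  (3.5, 2.5, 300°): r_1=1.9319, r_2=1.5529, r_3=1.5529, r_4=2.5882 — all match ✓
No second candidate reproduces the full scan.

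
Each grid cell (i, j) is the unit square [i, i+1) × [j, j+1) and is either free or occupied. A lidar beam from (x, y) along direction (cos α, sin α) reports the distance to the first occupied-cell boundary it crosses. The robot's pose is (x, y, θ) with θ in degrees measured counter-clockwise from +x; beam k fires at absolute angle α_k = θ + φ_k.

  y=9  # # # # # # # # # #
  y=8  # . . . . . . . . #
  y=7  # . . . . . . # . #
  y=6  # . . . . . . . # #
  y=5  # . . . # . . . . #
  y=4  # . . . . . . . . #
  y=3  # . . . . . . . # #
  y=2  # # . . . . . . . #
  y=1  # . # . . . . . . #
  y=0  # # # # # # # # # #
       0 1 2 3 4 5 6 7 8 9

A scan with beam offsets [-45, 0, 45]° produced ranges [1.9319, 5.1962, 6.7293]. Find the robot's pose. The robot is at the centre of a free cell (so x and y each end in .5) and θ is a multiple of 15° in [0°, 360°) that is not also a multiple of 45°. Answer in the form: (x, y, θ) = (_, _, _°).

(x, y, θ) = (1.5, 5.5, 300°)

The pose lattice has 58·16 = 928 candidates. Test each by forward raycasting.
  (6.5, 6.5, 165°): beam 1 = 2.8868 ≠ 1.9319 ✗
  (5.5, 6.5, 240°): beam 1 = 4.6587 ≠ 1.9319 ✗
  (6.5, 7.5, 285°): beam 1 = 7.0000 ≠ 1.9319 ✗
  (7.5, 5.5, 105°): beam 1 = 1.0000 ≠ 1.9319 ✗
  (2.5, 8.5, 105°): beam 1 = 0.5774 ≠ 1.9319 ✗
  …
  (1.5, 5.5, 300°): r_1=1.9319, r_2=5.1962, r_3=6.7293 — all match ✓
Only this pose fits every beam.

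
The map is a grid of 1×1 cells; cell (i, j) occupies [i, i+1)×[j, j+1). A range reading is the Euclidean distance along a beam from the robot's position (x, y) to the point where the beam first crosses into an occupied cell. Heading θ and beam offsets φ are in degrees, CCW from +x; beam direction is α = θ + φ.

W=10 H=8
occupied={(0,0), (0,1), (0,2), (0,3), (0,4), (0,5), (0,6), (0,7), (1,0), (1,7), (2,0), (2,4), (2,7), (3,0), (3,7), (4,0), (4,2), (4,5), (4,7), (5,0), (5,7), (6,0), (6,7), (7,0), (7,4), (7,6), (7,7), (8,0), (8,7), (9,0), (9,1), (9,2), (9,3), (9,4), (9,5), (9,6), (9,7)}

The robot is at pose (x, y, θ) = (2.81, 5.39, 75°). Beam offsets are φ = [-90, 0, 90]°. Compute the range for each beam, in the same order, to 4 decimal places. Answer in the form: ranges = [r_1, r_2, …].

ranges = [1.2320, 1.6668, 1.8738]

beam 1: φ=-90°, α=345°
  direction (0.9659, -0.2588); cell (2,5); t to first gridline: x 0.1967, y 1.5068 (then +1.0353 / +3.8637)
    (3,5) via x @ 0.1967
    (4,5) via x @ 1.2320  # hit
  → r_1 = 1.2320
beam 2: φ=0°, α=75°
  direction (0.2588, 0.9659); cell (2,5); t to first gridline: x 0.7341, y 0.6315 (then +3.8637 / +1.0353)
    (2,6) via y @ 0.6315
    (3,6) via x @ 0.7341
    (3,7) via y @ 1.6668  # hit
  → r_2 = 1.6668
beam 3: φ=90°, α=165°
  direction (-0.9659, 0.2588); cell (2,5); t to first gridline: x 0.8386, y 2.3569 (then +1.0353 / +3.8637)
    (1,5) via x @ 0.8386
    (0,5) via x @ 1.8738  # hit
  → r_3 = 1.8738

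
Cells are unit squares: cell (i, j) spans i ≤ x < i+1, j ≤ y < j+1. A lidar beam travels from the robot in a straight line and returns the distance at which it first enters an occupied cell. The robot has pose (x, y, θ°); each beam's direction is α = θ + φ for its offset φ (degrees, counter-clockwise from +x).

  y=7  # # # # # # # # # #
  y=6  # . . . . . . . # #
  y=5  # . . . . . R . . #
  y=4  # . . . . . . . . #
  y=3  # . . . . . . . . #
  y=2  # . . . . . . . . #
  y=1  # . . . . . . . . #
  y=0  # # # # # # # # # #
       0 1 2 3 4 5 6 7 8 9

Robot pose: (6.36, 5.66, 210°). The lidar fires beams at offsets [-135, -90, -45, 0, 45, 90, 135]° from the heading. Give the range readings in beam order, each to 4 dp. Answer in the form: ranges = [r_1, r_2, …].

beam 1: φ=-135°, α=75°
  dir = (cos 75°, sin 75°) = (0.2588, 0.9659); from cell (6,5)
  next x-line at t=2.4728, next y-line at t=0.3520; Δt_x=3.8637, Δt_y=1.0353
    y: enter (6,6) at t=0.3520
    y: enter (6,7) at t=1.3873 ← occupied
  → r_1 = 1.3873
beam 2: φ=-90°, α=120°
  dir = (cos 120°, sin 120°) = (-0.5000, 0.8660); from cell (6,5)
  next x-line at t=0.7200, next y-line at t=0.3926; Δt_x=2.0000, Δt_y=1.1547
    y: enter (6,6) at t=0.3926
    x: enter (5,6) at t=0.7200
    y: enter (5,7) at t=1.5473 ← occupied
  → r_2 = 1.5473
beam 3: φ=-45°, α=165°
  dir = (cos 165°, sin 165°) = (-0.9659, 0.2588); from cell (6,5)
  next x-line at t=0.3727, next y-line at t=1.3137; Δt_x=1.0353, Δt_y=3.8637
    x: enter (5,5) at t=0.3727
    y: enter (5,6) at t=1.3137
    x: enter (4,6) at t=1.4080
    x: enter (3,6) at t=2.4433
    x: enter (2,6) at t=3.4785
    x: enter (1,6) at t=4.5138
    y: enter (1,7) at t=5.1774 ← occupied
  → r_3 = 5.1774
beam 4: φ=0°, α=210°
  dir = (cos 210°, sin 210°) = (-0.8660, -0.5000); from cell (6,5)
  next x-line at t=0.4157, next y-line at t=1.3200; Δt_x=1.1547, Δt_y=2.0000
    x: enter (5,5) at t=0.4157
    y: enter (5,4) at t=1.3200
    x: enter (4,4) at t=1.5704
    x: enter (3,4) at t=2.7251
    y: enter (3,3) at t=3.3200
    x: enter (2,3) at t=3.8798
    x: enter (1,3) at t=5.0345
    y: enter (1,2) at t=5.3200
    x: enter (0,2) at t=6.1892 ← occupied
  → r_4 = 6.1892
beam 5: φ=45°, α=255°
  dir = (cos 255°, sin 255°) = (-0.2588, -0.9659); from cell (6,5)
  next x-line at t=1.3909, next y-line at t=0.6833; Δt_x=3.8637, Δt_y=1.0353
    y: enter (6,4) at t=0.6833
    x: enter (5,4) at t=1.3909
    y: enter (5,3) at t=1.7186
    y: enter (5,2) at t=2.7538
    y: enter (5,1) at t=3.7891
    y: enter (5,0) at t=4.8244 ← occupied
  → r_5 = 4.8244
beam 6: φ=90°, α=300°
  dir = (cos 300°, sin 300°) = (0.5000, -0.8660); from cell (6,5)
  next x-line at t=1.2800, next y-line at t=0.7621; Δt_x=2.0000, Δt_y=1.1547
    y: enter (6,4) at t=0.7621
    x: enter (7,4) at t=1.2800
    y: enter (7,3) at t=1.9168
    y: enter (7,2) at t=3.0715
    x: enter (8,2) at t=3.2800
    y: enter (8,1) at t=4.2262
    x: enter (9,1) at t=5.2800 ← occupied
  → r_6 = 5.2800
beam 7: φ=135°, α=345°
  dir = (cos 345°, sin 345°) = (0.9659, -0.2588); from cell (6,5)
  next x-line at t=0.6626, next y-line at t=2.5500; Δt_x=1.0353, Δt_y=3.8637
    x: enter (7,5) at t=0.6626
    x: enter (8,5) at t=1.6979
    y: enter (8,4) at t=2.5500
    x: enter (9,4) at t=2.7331 ← occupied
  → r_7 = 2.7331

ranges = [1.3873, 1.5473, 5.1774, 6.1892, 4.8244, 5.2800, 2.7331]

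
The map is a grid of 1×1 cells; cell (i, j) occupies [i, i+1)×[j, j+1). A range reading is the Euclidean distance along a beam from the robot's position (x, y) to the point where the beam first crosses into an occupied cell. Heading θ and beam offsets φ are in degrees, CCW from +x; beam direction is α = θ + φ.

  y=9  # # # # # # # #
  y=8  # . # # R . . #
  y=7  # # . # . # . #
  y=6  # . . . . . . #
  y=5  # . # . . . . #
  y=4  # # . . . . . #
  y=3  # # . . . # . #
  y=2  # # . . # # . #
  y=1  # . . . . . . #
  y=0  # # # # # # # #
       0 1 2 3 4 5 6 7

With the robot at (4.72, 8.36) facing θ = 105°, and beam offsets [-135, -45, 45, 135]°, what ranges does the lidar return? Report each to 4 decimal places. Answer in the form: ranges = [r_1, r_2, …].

ranges = [0.7200, 0.7390, 0.8314, 1.4400]

beam 1: φ=-135°, α=330°
  dir = (cos 330°, sin 330°) = (0.8660, -0.5000); from cell (4,8)
  next x-line at t=0.3233, next y-line at t=0.7200; Δt_x=1.1547, Δt_y=2.0000
    x: enter (5,8) at t=0.3233
    y: enter (5,7) at t=0.7200 ← occupied
  → r_1 = 0.7200
beam 2: φ=-45°, α=60°
  dir = (cos 60°, sin 60°) = (0.5000, 0.8660); from cell (4,8)
  next x-line at t=0.5600, next y-line at t=0.7390; Δt_x=2.0000, Δt_y=1.1547
    x: enter (5,8) at t=0.5600
    y: enter (5,9) at t=0.7390 ← occupied
  → r_2 = 0.7390
beam 3: φ=45°, α=150°
  dir = (cos 150°, sin 150°) = (-0.8660, 0.5000); from cell (4,8)
  next x-line at t=0.8314, next y-line at t=1.2800; Δt_x=1.1547, Δt_y=2.0000
    x: enter (3,8) at t=0.8314 ← occupied
  → r_3 = 0.8314
beam 4: φ=135°, α=240°
  dir = (cos 240°, sin 240°) = (-0.5000, -0.8660); from cell (4,8)
  next x-line at t=1.4400, next y-line at t=0.4157; Δt_x=2.0000, Δt_y=1.1547
    y: enter (4,7) at t=0.4157
    x: enter (3,7) at t=1.4400 ← occupied
  → r_4 = 1.4400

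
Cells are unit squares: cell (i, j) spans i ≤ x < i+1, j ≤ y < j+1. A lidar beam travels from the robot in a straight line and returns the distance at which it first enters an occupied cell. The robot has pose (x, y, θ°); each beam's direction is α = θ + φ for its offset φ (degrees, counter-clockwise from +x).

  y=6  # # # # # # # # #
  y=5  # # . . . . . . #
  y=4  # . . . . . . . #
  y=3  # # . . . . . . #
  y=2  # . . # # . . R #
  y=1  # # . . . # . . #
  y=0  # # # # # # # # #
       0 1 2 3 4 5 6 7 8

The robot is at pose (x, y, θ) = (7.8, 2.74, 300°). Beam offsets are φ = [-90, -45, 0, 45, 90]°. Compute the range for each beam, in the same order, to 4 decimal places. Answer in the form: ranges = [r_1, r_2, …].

beam 1: φ=-90°, α=210°
  dir = (cos 210°, sin 210°) = (-0.8660, -0.5000); from cell (7,2)
  next x-line at t=0.9238, next y-line at t=1.4800; Δt_x=1.1547, Δt_y=2.0000
    x: enter (6,2) at t=0.9238
    y: enter (6,1) at t=1.4800
    x: enter (5,1) at t=2.0785 ← occupied
  → r_1 = 2.0785
beam 2: φ=-45°, α=255°
  dir = (cos 255°, sin 255°) = (-0.2588, -0.9659); from cell (7,2)
  next x-line at t=3.0910, next y-line at t=0.7661; Δt_x=3.8637, Δt_y=1.0353
    y: enter (7,1) at t=0.7661
    y: enter (7,0) at t=1.8014 ← occupied
  → r_2 = 1.8014
beam 3: φ=0°, α=300°
  dir = (cos 300°, sin 300°) = (0.5000, -0.8660); from cell (7,2)
  next x-line at t=0.4000, next y-line at t=0.8545; Δt_x=2.0000, Δt_y=1.1547
    x: enter (8,2) at t=0.4000 ← occupied
  → r_3 = 0.4000
beam 4: φ=45°, α=345°
  dir = (cos 345°, sin 345°) = (0.9659, -0.2588); from cell (7,2)
  next x-line at t=0.2071, next y-line at t=2.8591; Δt_x=1.0353, Δt_y=3.8637
    x: enter (8,2) at t=0.2071 ← occupied
  → r_4 = 0.2071
beam 5: φ=90°, α=30°
  dir = (cos 30°, sin 30°) = (0.8660, 0.5000); from cell (7,2)
  next x-line at t=0.2309, next y-line at t=0.5200; Δt_x=1.1547, Δt_y=2.0000
    x: enter (8,2) at t=0.2309 ← occupied
  → r_5 = 0.2309

ranges = [2.0785, 1.8014, 0.4000, 0.2071, 0.2309]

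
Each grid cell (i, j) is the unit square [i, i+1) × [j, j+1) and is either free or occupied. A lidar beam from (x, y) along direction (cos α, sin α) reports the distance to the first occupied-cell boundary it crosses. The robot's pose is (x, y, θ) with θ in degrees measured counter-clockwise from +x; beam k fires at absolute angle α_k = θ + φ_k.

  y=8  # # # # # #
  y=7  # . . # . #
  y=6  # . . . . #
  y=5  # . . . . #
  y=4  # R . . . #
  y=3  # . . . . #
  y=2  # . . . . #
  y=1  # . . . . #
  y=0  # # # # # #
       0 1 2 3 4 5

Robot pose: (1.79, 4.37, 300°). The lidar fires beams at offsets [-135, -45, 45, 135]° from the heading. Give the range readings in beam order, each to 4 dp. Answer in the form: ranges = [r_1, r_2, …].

ranges = [0.8179, 3.0523, 3.3232, 3.7581]

beam 1: φ=-135°, α=165°
  cosα=-0.9659 sinα=0.2588 | (1,4) | tMaxX 0.8179 tMaxY 2.4341 | tΔX 1.0353 tΔY 3.8637
    t=0.8179 [x] (0,4) — stop
  → r_1 = 0.8179
beam 2: φ=-45°, α=255°
  cosα=-0.2588 sinα=-0.9659 | (1,4) | tMaxX 3.0523 tMaxY 0.3831 | tΔX 3.8637 tΔY 1.0353
    t=0.3831 [y] (1,3)
    t=1.4183 [y] (1,2)
    t=2.4536 [y] (1,1)
    t=3.0523 [x] (0,1) — stop
  → r_2 = 3.0523
beam 3: φ=45°, α=345°
  cosα=0.9659 sinα=-0.2588 | (1,4) | tMaxX 0.2174 tMaxY 1.4296 | tΔX 1.0353 tΔY 3.8637
    t=0.2174 [x] (2,4)
    t=1.2527 [x] (3,4)
    t=1.4296 [y] (3,3)
    t=2.2880 [x] (4,3)
    t=3.3232 [x] (5,3) — stop
  → r_3 = 3.3232
beam 4: φ=135°, α=75°
  cosα=0.2588 sinα=0.9659 | (1,4) | tMaxX 0.8114 tMaxY 0.6522 | tΔX 3.8637 tΔY 1.0353
    t=0.6522 [y] (1,5)
    t=0.8114 [x] (2,5)
    t=1.6875 [y] (2,6)
    t=2.7228 [y] (2,7)
    t=3.7581 [y] (2,8) — stop
  → r_4 = 3.7581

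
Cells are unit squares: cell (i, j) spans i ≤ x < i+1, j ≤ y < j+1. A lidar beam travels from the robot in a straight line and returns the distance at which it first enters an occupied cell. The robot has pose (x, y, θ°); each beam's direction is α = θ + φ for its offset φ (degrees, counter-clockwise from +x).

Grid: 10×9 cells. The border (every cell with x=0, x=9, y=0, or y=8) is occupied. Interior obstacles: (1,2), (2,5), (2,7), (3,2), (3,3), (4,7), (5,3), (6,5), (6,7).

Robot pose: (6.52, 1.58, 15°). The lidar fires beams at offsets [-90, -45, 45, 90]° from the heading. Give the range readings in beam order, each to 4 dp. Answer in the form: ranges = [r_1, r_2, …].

beam 1: φ=-90°, α=285°
  direction (0.2588, -0.9659); cell (6,1); t to first gridline: x 1.8546, y 0.6005 (then +3.8637 / +1.0353)
    (6,0) via y @ 0.6005  # hit
  → r_1 = 0.6005
beam 2: φ=-45°, α=330°
  direction (0.8660, -0.5000); cell (6,1); t to first gridline: x 0.5543, y 1.1600 (then +1.1547 / +2.0000)
    (7,1) via x @ 0.5543
    (7,0) via y @ 1.1600  # hit
  → r_2 = 1.1600
beam 3: φ=45°, α=60°
  direction (0.5000, 0.8660); cell (6,1); t to first gridline: x 0.9600, y 0.4850 (then +2.0000 / +1.1547)
    (6,2) via y @ 0.4850
    (7,2) via x @ 0.9600
    (7,3) via y @ 1.6397
    (7,4) via y @ 2.7944
    (8,4) via x @ 2.9600
    (8,5) via y @ 3.9491
    (9,5) via x @ 4.9600  # hit
  → r_3 = 4.9600
beam 4: φ=90°, α=105°
  direction (-0.2588, 0.9659); cell (6,1); t to first gridline: x 2.0091, y 0.4348 (then +3.8637 / +1.0353)
    (6,2) via y @ 0.4348
    (6,3) via y @ 1.4701
    (5,3) via x @ 2.0091  # hit
  → r_4 = 2.0091

ranges = [0.6005, 1.1600, 4.9600, 2.0091]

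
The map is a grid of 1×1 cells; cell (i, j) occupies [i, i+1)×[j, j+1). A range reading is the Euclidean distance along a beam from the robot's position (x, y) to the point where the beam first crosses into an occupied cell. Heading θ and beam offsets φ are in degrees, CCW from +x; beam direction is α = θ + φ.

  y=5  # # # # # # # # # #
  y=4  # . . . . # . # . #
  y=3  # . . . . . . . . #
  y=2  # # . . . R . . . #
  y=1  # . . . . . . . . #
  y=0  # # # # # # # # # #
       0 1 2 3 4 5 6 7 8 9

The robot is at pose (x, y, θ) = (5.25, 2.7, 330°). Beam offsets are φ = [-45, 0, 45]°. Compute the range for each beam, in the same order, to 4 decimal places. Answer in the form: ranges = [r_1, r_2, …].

beam 1: φ=-45°, α=285°
  cosα=0.2588 sinα=-0.9659 | (5,2) | tMaxX 2.8978 tMaxY 0.7247 | tΔX 3.8637 tΔY 1.0353
    t=0.7247 [y] (5,1)
    t=1.7600 [y] (5,0) — stop
  → r_1 = 1.7600
beam 2: φ=0°, α=330°
  cosα=0.8660 sinα=-0.5000 | (5,2) | tMaxX 0.8660 tMaxY 1.4000 | tΔX 1.1547 tΔY 2.0000
    t=0.8660 [x] (6,2)
    t=1.4000 [y] (6,1)
    t=2.0207 [x] (7,1)
    t=3.1754 [x] (8,1)
    t=3.4000 [y] (8,0) — stop
  → r_2 = 3.4000
beam 3: φ=45°, α=15°
  cosα=0.9659 sinα=0.2588 | (5,2) | tMaxX 0.7765 tMaxY 1.1591 | tΔX 1.0353 tΔY 3.8637
    t=0.7765 [x] (6,2)
    t=1.1591 [y] (6,3)
    t=1.8117 [x] (7,3)
    t=2.8470 [x] (8,3)
    t=3.8823 [x] (9,3) — stop
  → r_3 = 3.8823

ranges = [1.7600, 3.4000, 3.8823]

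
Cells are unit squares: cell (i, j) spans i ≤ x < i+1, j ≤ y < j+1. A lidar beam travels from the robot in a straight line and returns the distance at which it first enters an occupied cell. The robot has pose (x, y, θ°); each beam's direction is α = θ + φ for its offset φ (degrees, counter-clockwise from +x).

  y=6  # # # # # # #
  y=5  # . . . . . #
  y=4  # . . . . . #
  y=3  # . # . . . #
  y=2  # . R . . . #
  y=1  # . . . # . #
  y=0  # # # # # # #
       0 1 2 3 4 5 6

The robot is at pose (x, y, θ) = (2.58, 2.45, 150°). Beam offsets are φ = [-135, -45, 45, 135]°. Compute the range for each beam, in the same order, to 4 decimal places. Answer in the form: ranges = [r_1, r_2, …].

beam 1: φ=-135°, α=15°
  direction (0.9659, 0.2588); cell (2,2); t to first gridline: x 0.4348, y 2.1250 (then +1.0353 / +3.8637)
    (3,2) via x @ 0.4348
    (4,2) via x @ 1.4701
    (4,3) via y @ 2.1250
    (5,3) via x @ 2.5054
    (6,3) via x @ 3.5406  # hit
  → r_1 = 3.5406
beam 2: φ=-45°, α=105°
  direction (-0.2588, 0.9659); cell (2,2); t to first gridline: x 2.2409, y 0.5694 (then +3.8637 / +1.0353)
    (2,3) via y @ 0.5694  # hit
  → r_2 = 0.5694
beam 3: φ=45°, α=195°
  direction (-0.9659, -0.2588); cell (2,2); t to first gridline: x 0.6005, y 1.7387 (then +1.0353 / +3.8637)
    (1,2) via x @ 0.6005
    (0,2) via x @ 1.6357  # hit
  → r_3 = 1.6357
beam 4: φ=135°, α=285°
  direction (0.2588, -0.9659); cell (2,2); t to first gridline: x 1.6228, y 0.4659 (then +3.8637 / +1.0353)
    (2,1) via y @ 0.4659
    (2,0) via y @ 1.5012  # hit
  → r_4 = 1.5012

ranges = [3.5406, 0.5694, 1.6357, 1.5012]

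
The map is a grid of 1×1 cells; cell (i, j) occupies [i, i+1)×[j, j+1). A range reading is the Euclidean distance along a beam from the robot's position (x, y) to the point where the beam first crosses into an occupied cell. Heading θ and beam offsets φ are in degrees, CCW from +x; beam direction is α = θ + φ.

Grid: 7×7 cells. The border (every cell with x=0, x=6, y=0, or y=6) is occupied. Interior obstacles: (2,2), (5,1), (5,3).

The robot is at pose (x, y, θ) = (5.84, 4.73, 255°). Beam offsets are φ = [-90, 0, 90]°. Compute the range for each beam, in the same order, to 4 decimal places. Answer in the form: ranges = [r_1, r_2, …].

beam 1: φ=-90°, α=165°
  d=(-0.9659,0.2588)  start (5,4)  tX=0.8696 tY=1.0432  stride 1/|dx|=1.0353 1/|dy|=3.8637
    cross x-line → (4,4), t=0.8696
    cross y-line → (4,5), t=1.0432
    cross x-line → (3,5), t=1.9049
    cross x-line → (2,5), t=2.9402
    cross x-line → (1,5), t=3.9755
    cross y-line → (1,6), t=4.9069 (wall)
  → r_1 = 4.9069
beam 2: φ=0°, α=255°
  d=(-0.2588,-0.9659)  start (5,4)  tX=3.2455 tY=0.7558  stride 1/|dx|=3.8637 1/|dy|=1.0353
    cross y-line → (5,3), t=0.7558 (wall)
  → r_2 = 0.7558
beam 3: φ=90°, α=345°
  d=(0.9659,-0.2588)  start (5,4)  tX=0.1656 tY=2.8205  stride 1/|dx|=1.0353 1/|dy|=3.8637
    cross x-line → (6,4), t=0.1656 (wall)
  → r_3 = 0.1656

ranges = [4.9069, 0.7558, 0.1656]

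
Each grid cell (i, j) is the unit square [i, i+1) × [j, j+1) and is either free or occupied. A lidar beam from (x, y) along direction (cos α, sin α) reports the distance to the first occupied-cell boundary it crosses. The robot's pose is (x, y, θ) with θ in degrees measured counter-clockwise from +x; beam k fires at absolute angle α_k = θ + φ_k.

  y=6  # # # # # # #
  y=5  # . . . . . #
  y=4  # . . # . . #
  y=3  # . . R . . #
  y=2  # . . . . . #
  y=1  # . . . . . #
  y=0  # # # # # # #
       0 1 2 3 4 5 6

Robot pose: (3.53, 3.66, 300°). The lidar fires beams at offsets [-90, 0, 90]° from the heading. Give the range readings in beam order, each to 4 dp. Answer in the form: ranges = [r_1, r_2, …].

ranges = [2.9214, 3.0715, 2.8521]

beam 1: φ=-90°, α=210°
  cosα=-0.8660 sinα=-0.5000 | (3,3) | tMaxX 0.6120 tMaxY 1.3200 | tΔX 1.1547 tΔY 2.0000
    t=0.6120 [x] (2,3)
    t=1.3200 [y] (2,2)
    t=1.7667 [x] (1,2)
    t=2.9214 [x] (0,2) — stop
  → r_1 = 2.9214
beam 2: φ=0°, α=300°
  cosα=0.5000 sinα=-0.8660 | (3,3) | tMaxX 0.9400 tMaxY 0.7621 | tΔX 2.0000 tΔY 1.1547
    t=0.7621 [y] (3,2)
    t=0.9400 [x] (4,2)
    t=1.9168 [y] (4,1)
    t=2.9400 [x] (5,1)
    t=3.0715 [y] (5,0) — stop
  → r_2 = 3.0715
beam 3: φ=90°, α=30°
  cosα=0.8660 sinα=0.5000 | (3,3) | tMaxX 0.5427 tMaxY 0.6800 | tΔX 1.1547 tΔY 2.0000
    t=0.5427 [x] (4,3)
    t=0.6800 [y] (4,4)
    t=1.6974 [x] (5,4)
    t=2.6800 [y] (5,5)
    t=2.8521 [x] (6,5) — stop
  → r_3 = 2.8521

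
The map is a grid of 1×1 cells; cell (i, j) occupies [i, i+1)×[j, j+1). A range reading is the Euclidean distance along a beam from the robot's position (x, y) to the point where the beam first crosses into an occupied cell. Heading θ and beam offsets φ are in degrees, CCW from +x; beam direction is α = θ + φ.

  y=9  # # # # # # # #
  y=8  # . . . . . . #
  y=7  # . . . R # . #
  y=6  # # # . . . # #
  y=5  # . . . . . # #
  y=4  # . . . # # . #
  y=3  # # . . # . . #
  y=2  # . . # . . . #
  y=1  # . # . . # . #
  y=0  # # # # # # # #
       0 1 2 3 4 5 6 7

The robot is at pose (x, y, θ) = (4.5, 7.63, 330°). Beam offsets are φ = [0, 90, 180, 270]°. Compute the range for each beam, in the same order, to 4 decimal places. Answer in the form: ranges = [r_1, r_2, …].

beam 1: φ=0°, α=330°
  direction (0.8660, -0.5000); cell (4,7); t to first gridline: x 0.5774, y 1.2600 (then +1.1547 / +2.0000)
    (5,7) via x @ 0.5774  # hit
  → r_1 = 0.5774
beam 2: φ=90°, α=60°
  direction (0.5000, 0.8660); cell (4,7); t to first gridline: x 1.0000, y 0.4272 (then +2.0000 / +1.1547)
    (4,8) via y @ 0.4272
    (5,8) via x @ 1.0000
    (5,9) via y @ 1.5819  # hit
  → r_2 = 1.5819
beam 3: φ=180°, α=150°
  direction (-0.8660, 0.5000); cell (4,7); t to first gridline: x 0.5774, y 0.7400 (then +1.1547 / +2.0000)
    (3,7) via x @ 0.5774
    (3,8) via y @ 0.7400
    (2,8) via x @ 1.7321
    (2,9) via y @ 2.7400  # hit
  → r_3 = 2.7400
beam 4: φ=270°, α=240°
  direction (-0.5000, -0.8660); cell (4,7); t to first gridline: x 1.0000, y 0.7275 (then +2.0000 / +1.1547)
    (4,6) via y @ 0.7275
    (3,6) via x @ 1.0000
    (3,5) via y @ 1.8822
    (2,5) via x @ 3.0000
    (2,4) via y @ 3.0369
    (2,3) via y @ 4.1916
    (1,3) via x @ 5.0000  # hit
  → r_4 = 5.0000

ranges = [0.5774, 1.5819, 2.7400, 5.0000]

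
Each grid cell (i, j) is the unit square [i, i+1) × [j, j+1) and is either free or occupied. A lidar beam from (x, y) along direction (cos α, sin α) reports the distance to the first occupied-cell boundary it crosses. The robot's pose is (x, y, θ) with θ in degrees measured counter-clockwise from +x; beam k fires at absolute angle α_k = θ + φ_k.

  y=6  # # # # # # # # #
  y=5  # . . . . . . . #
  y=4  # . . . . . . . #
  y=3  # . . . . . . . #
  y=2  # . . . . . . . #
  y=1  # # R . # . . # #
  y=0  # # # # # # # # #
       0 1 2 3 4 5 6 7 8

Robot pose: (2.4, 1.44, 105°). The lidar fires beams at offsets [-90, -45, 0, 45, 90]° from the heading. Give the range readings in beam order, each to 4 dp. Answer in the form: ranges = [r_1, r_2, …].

ranges = [1.6564, 5.2654, 4.7209, 0.4619, 0.4141]

beam 1: φ=-90°, α=15°
  dir = (cos 15°, sin 15°) = (0.9659, 0.2588); from cell (2,1)
  next x-line at t=0.6212, next y-line at t=2.1637; Δt_x=1.0353, Δt_y=3.8637
    x: enter (3,1) at t=0.6212
    x: enter (4,1) at t=1.6564 ← occupied
  → r_1 = 1.6564
beam 2: φ=-45°, α=60°
  dir = (cos 60°, sin 60°) = (0.5000, 0.8660); from cell (2,1)
  next x-line at t=1.2000, next y-line at t=0.6466; Δt_x=2.0000, Δt_y=1.1547
    y: enter (2,2) at t=0.6466
    x: enter (3,2) at t=1.2000
    y: enter (3,3) at t=1.8013
    y: enter (3,4) at t=2.9560
    x: enter (4,4) at t=3.2000
    y: enter (4,5) at t=4.1107
    x: enter (5,5) at t=5.2000
    y: enter (5,6) at t=5.2654 ← occupied
  → r_2 = 5.2654
beam 3: φ=0°, α=105°
  dir = (cos 105°, sin 105°) = (-0.2588, 0.9659); from cell (2,1)
  next x-line at t=1.5455, next y-line at t=0.5798; Δt_x=3.8637, Δt_y=1.0353
    y: enter (2,2) at t=0.5798
    x: enter (1,2) at t=1.5455
    y: enter (1,3) at t=1.6150
    y: enter (1,4) at t=2.6503
    y: enter (1,5) at t=3.6856
    y: enter (1,6) at t=4.7209 ← occupied
  → r_3 = 4.7209
beam 4: φ=45°, α=150°
  dir = (cos 150°, sin 150°) = (-0.8660, 0.5000); from cell (2,1)
  next x-line at t=0.4619, next y-line at t=1.1200; Δt_x=1.1547, Δt_y=2.0000
    x: enter (1,1) at t=0.4619 ← occupied
  → r_4 = 0.4619
beam 5: φ=90°, α=195°
  dir = (cos 195°, sin 195°) = (-0.9659, -0.2588); from cell (2,1)
  next x-line at t=0.4141, next y-line at t=1.7000; Δt_x=1.0353, Δt_y=3.8637
    x: enter (1,1) at t=0.4141 ← occupied
  → r_5 = 0.4141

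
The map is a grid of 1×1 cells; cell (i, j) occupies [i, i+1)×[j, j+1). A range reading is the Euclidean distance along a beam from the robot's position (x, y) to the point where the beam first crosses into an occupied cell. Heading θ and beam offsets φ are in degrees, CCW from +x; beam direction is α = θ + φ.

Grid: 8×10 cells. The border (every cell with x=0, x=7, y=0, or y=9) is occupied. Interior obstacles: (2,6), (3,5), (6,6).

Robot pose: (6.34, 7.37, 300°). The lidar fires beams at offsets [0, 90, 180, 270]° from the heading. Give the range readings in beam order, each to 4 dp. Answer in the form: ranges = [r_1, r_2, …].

ranges = [0.4272, 0.7621, 1.8822, 2.7400]

beam 1: φ=0°, α=300°
  cosα=0.5000 sinα=-0.8660 | (6,7) | tMaxX 1.3200 tMaxY 0.4272 | tΔX 2.0000 tΔY 1.1547
    t=0.4272 [y] (6,6) — stop
  → r_1 = 0.4272
beam 2: φ=90°, α=30°
  cosα=0.8660 sinα=0.5000 | (6,7) | tMaxX 0.7621 tMaxY 1.2600 | tΔX 1.1547 tΔY 2.0000
    t=0.7621 [x] (7,7) — stop
  → r_2 = 0.7621
beam 3: φ=180°, α=120°
  cosα=-0.5000 sinα=0.8660 | (6,7) | tMaxX 0.6800 tMaxY 0.7275 | tΔX 2.0000 tΔY 1.1547
    t=0.6800 [x] (5,7)
    t=0.7275 [y] (5,8)
    t=1.8822 [y] (5,9) — stop
  → r_3 = 1.8822
beam 4: φ=270°, α=210°
  cosα=-0.8660 sinα=-0.5000 | (6,7) | tMaxX 0.3926 tMaxY 0.7400 | tΔX 1.1547 tΔY 2.0000
    t=0.3926 [x] (5,7)
    t=0.7400 [y] (5,6)
    t=1.5473 [x] (4,6)
    t=2.7020 [x] (3,6)
    t=2.7400 [y] (3,5) — stop
  → r_4 = 2.7400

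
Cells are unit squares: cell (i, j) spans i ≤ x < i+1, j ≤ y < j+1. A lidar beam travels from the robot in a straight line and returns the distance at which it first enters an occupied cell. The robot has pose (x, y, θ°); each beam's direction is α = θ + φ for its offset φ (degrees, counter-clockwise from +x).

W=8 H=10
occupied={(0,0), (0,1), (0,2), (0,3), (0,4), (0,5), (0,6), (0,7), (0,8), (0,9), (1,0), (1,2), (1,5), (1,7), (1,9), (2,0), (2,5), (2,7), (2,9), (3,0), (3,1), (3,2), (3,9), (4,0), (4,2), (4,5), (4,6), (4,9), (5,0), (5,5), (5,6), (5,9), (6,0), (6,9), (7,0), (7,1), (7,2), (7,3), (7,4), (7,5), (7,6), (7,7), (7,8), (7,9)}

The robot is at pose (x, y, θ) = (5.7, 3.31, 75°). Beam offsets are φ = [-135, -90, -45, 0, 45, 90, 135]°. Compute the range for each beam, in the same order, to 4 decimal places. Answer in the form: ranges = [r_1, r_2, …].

beam 1: φ=-135°, α=300°
  direction (0.5000, -0.8660); cell (5,3); t to first gridline: x 0.6000, y 0.3580 (then +2.0000 / +1.1547)
    (5,2) via y @ 0.3580
    (6,2) via x @ 0.6000
    (6,1) via y @ 1.5127
    (7,1) via x @ 2.6000  # hit
  → r_1 = 2.6000
beam 2: φ=-90°, α=345°
  direction (0.9659, -0.2588); cell (5,3); t to first gridline: x 0.3106, y 1.1977 (then +1.0353 / +3.8637)
    (6,3) via x @ 0.3106
    (6,2) via y @ 1.1977
    (7,2) via x @ 1.3459  # hit
  → r_2 = 1.3459
beam 3: φ=-45°, α=30°
  direction (0.8660, 0.5000); cell (5,3); t to first gridline: x 0.3464, y 1.3800 (then +1.1547 / +2.0000)
    (6,3) via x @ 0.3464
    (6,4) via y @ 1.3800
    (7,4) via x @ 1.5011  # hit
  → r_3 = 1.5011
beam 4: φ=0°, α=75°
  direction (0.2588, 0.9659); cell (5,3); t to first gridline: x 1.1591, y 0.7143 (then +3.8637 / +1.0353)
    (5,4) via y @ 0.7143
    (6,4) via x @ 1.1591
    (6,5) via y @ 1.7496
    (6,6) via y @ 2.7849
    (6,7) via y @ 3.8202
    (6,8) via y @ 4.8554
    (7,8) via x @ 5.0228  # hit
  → r_4 = 5.0228
beam 5: φ=45°, α=120°
  direction (-0.5000, 0.8660); cell (5,3); t to first gridline: x 1.4000, y 0.7967 (then +2.0000 / +1.1547)
    (5,4) via y @ 0.7967
    (4,4) via x @ 1.4000
    (4,5) via y @ 1.9514  # hit
  → r_5 = 1.9514
beam 6: φ=90°, α=165°
  direction (-0.9659, 0.2588); cell (5,3); t to first gridline: x 0.7247, y 2.6660 (then +1.0353 / +3.8637)
    (4,3) via x @ 0.7247
    (3,3) via x @ 1.7600
    (3,4) via y @ 2.6660
    (2,4) via x @ 2.7952
    (1,4) via x @ 3.8305
    (0,4) via x @ 4.8658  # hit
  → r_6 = 4.8658
beam 7: φ=135°, α=210°
  direction (-0.8660, -0.5000); cell (5,3); t to first gridline: x 0.8083, y 0.6200 (then +1.1547 / +2.0000)
    (5,2) via y @ 0.6200
    (4,2) via x @ 0.8083  # hit
  → r_7 = 0.8083

ranges = [2.6000, 1.3459, 1.5011, 5.0228, 1.9514, 4.8658, 0.8083]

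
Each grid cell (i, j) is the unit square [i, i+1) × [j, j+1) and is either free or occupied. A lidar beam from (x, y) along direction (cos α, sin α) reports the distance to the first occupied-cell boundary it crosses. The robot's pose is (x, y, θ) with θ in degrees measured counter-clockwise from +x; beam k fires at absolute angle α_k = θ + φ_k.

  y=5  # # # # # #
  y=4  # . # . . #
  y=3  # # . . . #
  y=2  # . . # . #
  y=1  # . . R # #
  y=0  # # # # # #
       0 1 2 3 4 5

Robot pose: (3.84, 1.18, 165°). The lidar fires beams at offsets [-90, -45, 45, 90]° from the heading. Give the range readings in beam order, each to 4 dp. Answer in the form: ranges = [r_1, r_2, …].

ranges = [0.6182, 0.9469, 0.3600, 0.1863]

beam 1: φ=-90°, α=75°
  d=(0.2588,0.9659)  start (3,1)  tX=0.6182 tY=0.8489  stride 1/|dx|=3.8637 1/|dy|=1.0353
    cross x-line → (4,1), t=0.6182 (wall)
  → r_1 = 0.6182
beam 2: φ=-45°, α=120°
  d=(-0.5000,0.8660)  start (3,1)  tX=1.6800 tY=0.9469  stride 1/|dx|=2.0000 1/|dy|=1.1547
    cross y-line → (3,2), t=0.9469 (wall)
  → r_2 = 0.9469
beam 3: φ=45°, α=210°
  d=(-0.8660,-0.5000)  start (3,1)  tX=0.9699 tY=0.3600  stride 1/|dx|=1.1547 1/|dy|=2.0000
    cross y-line → (3,0), t=0.3600 (wall)
  → r_3 = 0.3600
beam 4: φ=90°, α=255°
  d=(-0.2588,-0.9659)  start (3,1)  tX=3.2455 tY=0.1863  stride 1/|dx|=3.8637 1/|dy|=1.0353
    cross y-line → (3,0), t=0.1863 (wall)
  → r_4 = 0.1863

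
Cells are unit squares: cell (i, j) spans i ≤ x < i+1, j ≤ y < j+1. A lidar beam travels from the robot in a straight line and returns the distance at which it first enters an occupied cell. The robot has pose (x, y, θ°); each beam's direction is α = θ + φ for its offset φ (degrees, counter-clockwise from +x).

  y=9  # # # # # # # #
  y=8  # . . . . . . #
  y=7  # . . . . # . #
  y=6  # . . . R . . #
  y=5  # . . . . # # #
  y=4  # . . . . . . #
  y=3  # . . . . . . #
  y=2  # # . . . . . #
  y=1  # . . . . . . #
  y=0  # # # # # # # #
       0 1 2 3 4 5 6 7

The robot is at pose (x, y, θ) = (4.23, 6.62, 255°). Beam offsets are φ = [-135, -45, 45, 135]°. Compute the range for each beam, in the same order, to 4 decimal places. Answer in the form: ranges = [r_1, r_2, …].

beam 1: φ=-135°, α=120°
  dir = (cos 120°, sin 120°) = (-0.5000, 0.8660); from cell (4,6)
  next x-line at t=0.4600, next y-line at t=0.4388; Δt_x=2.0000, Δt_y=1.1547
    y: enter (4,7) at t=0.4388
    x: enter (3,7) at t=0.4600
    y: enter (3,8) at t=1.5935
    x: enter (2,8) at t=2.4600
    y: enter (2,9) at t=2.7482 ← occupied
  → r_1 = 2.7482
beam 2: φ=-45°, α=210°
  dir = (cos 210°, sin 210°) = (-0.8660, -0.5000); from cell (4,6)
  next x-line at t=0.2656, next y-line at t=1.2400; Δt_x=1.1547, Δt_y=2.0000
    x: enter (3,6) at t=0.2656
    y: enter (3,5) at t=1.2400
    x: enter (2,5) at t=1.4203
    x: enter (1,5) at t=2.5750
    y: enter (1,4) at t=3.2400
    x: enter (0,4) at t=3.7297 ← occupied
  → r_2 = 3.7297
beam 3: φ=45°, α=300°
  dir = (cos 300°, sin 300°) = (0.5000, -0.8660); from cell (4,6)
  next x-line at t=1.5400, next y-line at t=0.7159; Δt_x=2.0000, Δt_y=1.1547
    y: enter (4,5) at t=0.7159
    x: enter (5,5) at t=1.5400 ← occupied
  → r_3 = 1.5400
beam 4: φ=135°, α=30°
  dir = (cos 30°, sin 30°) = (0.8660, 0.5000); from cell (4,6)
  next x-line at t=0.8891, next y-line at t=0.7600; Δt_x=1.1547, Δt_y=2.0000
    y: enter (4,7) at t=0.7600
    x: enter (5,7) at t=0.8891 ← occupied
  → r_4 = 0.8891

ranges = [2.7482, 3.7297, 1.5400, 0.8891]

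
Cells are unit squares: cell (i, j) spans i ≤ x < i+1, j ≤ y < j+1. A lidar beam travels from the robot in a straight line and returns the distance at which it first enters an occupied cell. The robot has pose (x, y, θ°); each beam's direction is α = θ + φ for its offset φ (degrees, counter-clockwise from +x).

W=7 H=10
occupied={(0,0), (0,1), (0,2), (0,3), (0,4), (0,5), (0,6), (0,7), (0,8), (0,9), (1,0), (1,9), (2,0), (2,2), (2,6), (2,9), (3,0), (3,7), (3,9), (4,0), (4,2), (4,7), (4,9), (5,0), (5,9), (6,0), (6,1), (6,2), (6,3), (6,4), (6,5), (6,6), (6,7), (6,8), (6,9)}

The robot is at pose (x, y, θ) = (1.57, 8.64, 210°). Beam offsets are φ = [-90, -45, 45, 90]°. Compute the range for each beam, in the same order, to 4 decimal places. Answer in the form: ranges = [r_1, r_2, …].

ranges = [0.4157, 0.5901, 2.2023, 1.8937]

beam 1: φ=-90°, α=120°
  cosα=-0.5000 sinα=0.8660 | (1,8) | tMaxX 1.1400 tMaxY 0.4157 | tΔX 2.0000 tΔY 1.1547
    t=0.4157 [y] (1,9) — stop
  → r_1 = 0.4157
beam 2: φ=-45°, α=165°
  cosα=-0.9659 sinα=0.2588 | (1,8) | tMaxX 0.5901 tMaxY 1.3909 | tΔX 1.0353 tΔY 3.8637
    t=0.5901 [x] (0,8) — stop
  → r_2 = 0.5901
beam 3: φ=45°, α=255°
  cosα=-0.2588 sinα=-0.9659 | (1,8) | tMaxX 2.2023 tMaxY 0.6626 | tΔX 3.8637 tΔY 1.0353
    t=0.6626 [y] (1,7)
    t=1.6979 [y] (1,6)
    t=2.2023 [x] (0,6) — stop
  → r_3 = 2.2023
beam 4: φ=90°, α=300°
  cosα=0.5000 sinα=-0.8660 | (1,8) | tMaxX 0.8600 tMaxY 0.7390 | tΔX 2.0000 tΔY 1.1547
    t=0.7390 [y] (1,7)
    t=0.8600 [x] (2,7)
    t=1.8937 [y] (2,6) — stop
  → r_4 = 1.8937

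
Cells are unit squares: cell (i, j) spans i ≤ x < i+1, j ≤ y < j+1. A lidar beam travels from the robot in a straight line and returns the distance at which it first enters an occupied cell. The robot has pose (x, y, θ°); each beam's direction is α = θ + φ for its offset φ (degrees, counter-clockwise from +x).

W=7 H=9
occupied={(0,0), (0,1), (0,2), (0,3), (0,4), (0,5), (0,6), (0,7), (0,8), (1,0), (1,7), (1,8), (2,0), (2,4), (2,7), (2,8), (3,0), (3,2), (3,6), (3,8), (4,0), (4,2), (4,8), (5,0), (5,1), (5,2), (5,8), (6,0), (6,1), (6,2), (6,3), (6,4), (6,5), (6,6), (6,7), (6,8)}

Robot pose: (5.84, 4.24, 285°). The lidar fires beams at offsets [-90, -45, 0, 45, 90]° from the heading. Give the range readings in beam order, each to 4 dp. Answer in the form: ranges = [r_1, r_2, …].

ranges = [5.0107, 1.4318, 0.6182, 0.1848, 0.1656]

beam 1: φ=-90°, α=195°
  direction (-0.9659, -0.2588); cell (5,4); t to first gridline: x 0.8696, y 0.9273 (then +1.0353 / +3.8637)
    (4,4) via x @ 0.8696
    (4,3) via y @ 0.9273
    (3,3) via x @ 1.9049
    (2,3) via x @ 2.9402
    (1,3) via x @ 3.9755
    (1,2) via y @ 4.7910
    (0,2) via x @ 5.0107  # hit
  → r_1 = 5.0107
beam 2: φ=-45°, α=240°
  direction (-0.5000, -0.8660); cell (5,4); t to first gridline: x 1.6800, y 0.2771 (then +2.0000 / +1.1547)
    (5,3) via y @ 0.2771
    (5,2) via y @ 1.4318  # hit
  → r_2 = 1.4318
beam 3: φ=0°, α=285°
  direction (0.2588, -0.9659); cell (5,4); t to first gridline: x 0.6182, y 0.2485 (then +3.8637 / +1.0353)
    (5,3) via y @ 0.2485
    (6,3) via x @ 0.6182  # hit
  → r_3 = 0.6182
beam 4: φ=45°, α=330°
  direction (0.8660, -0.5000); cell (5,4); t to first gridline: x 0.1848, y 0.4800 (then +1.1547 / +2.0000)
    (6,4) via x @ 0.1848  # hit
  → r_4 = 0.1848
beam 5: φ=90°, α=15°
  direction (0.9659, 0.2588); cell (5,4); t to first gridline: x 0.1656, y 2.9364 (then +1.0353 / +3.8637)
    (6,4) via x @ 0.1656  # hit
  → r_5 = 0.1656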